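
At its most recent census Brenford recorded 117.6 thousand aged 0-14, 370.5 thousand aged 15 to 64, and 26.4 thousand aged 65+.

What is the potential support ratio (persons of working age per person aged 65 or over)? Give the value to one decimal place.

Potential support ratio: 14.0

Potential support ratio = 370.5 / 26.4 = 14.0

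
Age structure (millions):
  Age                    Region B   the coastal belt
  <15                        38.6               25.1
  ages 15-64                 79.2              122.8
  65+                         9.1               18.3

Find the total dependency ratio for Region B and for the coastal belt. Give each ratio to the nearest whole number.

Region B: (38.6 + 9.1) / 79.2 × 100 = 47.7 / 79.2 × 100 = 60
the coastal belt: (25.1 + 18.3) / 122.8 × 100 = 43.4 / 122.8 × 100 = 35

Region B: 60
the coastal belt: 35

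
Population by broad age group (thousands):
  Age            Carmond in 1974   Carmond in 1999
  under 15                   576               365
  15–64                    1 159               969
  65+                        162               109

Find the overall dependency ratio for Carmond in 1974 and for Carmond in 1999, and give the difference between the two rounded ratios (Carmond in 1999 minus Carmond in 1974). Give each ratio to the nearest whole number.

Carmond in 1974: (576 + 162) / 1 159 × 100 = 738 / 1 159 × 100 = 64
Carmond in 1999: (365 + 109) / 969 × 100 = 474 / 969 × 100 = 49

Carmond in 1974: 64
Carmond in 1999: 49
Difference: -15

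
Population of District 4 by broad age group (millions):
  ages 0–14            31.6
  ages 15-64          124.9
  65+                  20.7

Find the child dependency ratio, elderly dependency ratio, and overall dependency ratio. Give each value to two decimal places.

Youth dependency ratio = 31.6 / 124.9 × 100 = 25.30
Old-age dependency ratio = 20.7 / 124.9 × 100 = 16.57
Total dependency ratio = (31.6 + 20.7) / 124.9 × 100 = 52.3 / 124.9 × 100 = 41.87

Youth dependency ratio: 25.30
Old-age dependency ratio: 16.57
Total dependency ratio: 41.87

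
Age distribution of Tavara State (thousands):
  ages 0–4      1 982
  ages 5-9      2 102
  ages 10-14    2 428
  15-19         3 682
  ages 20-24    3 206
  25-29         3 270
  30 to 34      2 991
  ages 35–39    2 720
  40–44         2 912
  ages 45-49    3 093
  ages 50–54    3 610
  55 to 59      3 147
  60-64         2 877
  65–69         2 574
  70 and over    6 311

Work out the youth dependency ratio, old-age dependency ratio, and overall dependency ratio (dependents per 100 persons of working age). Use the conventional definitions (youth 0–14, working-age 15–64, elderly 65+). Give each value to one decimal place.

Youth dependency ratio: 20.7
Old-age dependency ratio: 28.2
Total dependency ratio: 48.9

0–14: 1 982 + 2 102 + 2 428 = 6 512
15–64: 3 682 + 3 206 + 3 270 + 2 991 + 2 720 + 2 912 + 3 093 + 3 610 + 3 147 + 2 877 = 31 508
65+: 2 574 + 6 311 = 8 885
Youth dependency ratio = 6 512 / 31 508 × 100 = 20.7
Old-age dependency ratio = 8 885 / 31 508 × 100 = 28.2
Total dependency ratio = (6 512 + 8 885) / 31 508 × 100 = 15 397 / 31 508 × 100 = 48.9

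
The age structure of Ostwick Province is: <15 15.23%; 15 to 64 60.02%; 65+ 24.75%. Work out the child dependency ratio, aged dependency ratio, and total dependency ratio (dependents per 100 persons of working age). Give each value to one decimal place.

Youth dependency ratio: 25.4
Old-age dependency ratio: 41.2
Total dependency ratio: 66.6

Youth dependency ratio = 15.23 / 60.02 × 100 = 25.4
Old-age dependency ratio = 24.75 / 60.02 × 100 = 41.2
Total dependency ratio = (15.23 + 24.75) / 60.02 × 100 = 39.98 / 60.02 × 100 = 66.6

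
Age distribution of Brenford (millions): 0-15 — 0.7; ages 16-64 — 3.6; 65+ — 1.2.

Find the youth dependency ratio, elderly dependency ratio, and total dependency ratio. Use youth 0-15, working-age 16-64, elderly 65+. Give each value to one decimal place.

Youth dependency ratio = 0.7 / 3.6 × 100 = 19.4
Old-age dependency ratio = 1.2 / 3.6 × 100 = 33.3
Total dependency ratio = (0.7 + 1.2) / 3.6 × 100 = 1.9 / 3.6 × 100 = 52.8

Youth dependency ratio: 19.4
Old-age dependency ratio: 33.3
Total dependency ratio: 52.8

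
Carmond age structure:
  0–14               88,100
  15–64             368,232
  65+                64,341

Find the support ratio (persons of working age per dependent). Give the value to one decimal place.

Support ratio: 2.4

Support ratio = 368,232 / (88,100 + 64,341) = 368,232 / 152,441 = 2.4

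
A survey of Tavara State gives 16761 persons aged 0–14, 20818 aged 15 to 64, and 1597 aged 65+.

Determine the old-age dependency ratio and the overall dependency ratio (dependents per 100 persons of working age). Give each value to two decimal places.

Old-age dependency ratio = 1597 / 20818 × 100 = 7.67
Total dependency ratio = (16761 + 1597) / 20818 × 100 = 18358 / 20818 × 100 = 88.18

Old-age dependency ratio: 7.67
Total dependency ratio: 88.18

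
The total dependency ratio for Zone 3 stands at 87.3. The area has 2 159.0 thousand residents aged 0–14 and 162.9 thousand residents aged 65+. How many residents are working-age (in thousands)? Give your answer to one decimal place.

Total dependency ratio = (youth + elderly) / working-age × 100
87.3 = (2 159.0 + 162.9) / W × 100
⇒ 2 659.7

Working-age: 2 659.7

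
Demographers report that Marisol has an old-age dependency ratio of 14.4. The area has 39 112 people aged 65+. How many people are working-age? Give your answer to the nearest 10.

Working-age: 271 610

Old-age dependency ratio = elderly / working-age × 100
14.4 = 39 112 / W × 100
⇒ 271 610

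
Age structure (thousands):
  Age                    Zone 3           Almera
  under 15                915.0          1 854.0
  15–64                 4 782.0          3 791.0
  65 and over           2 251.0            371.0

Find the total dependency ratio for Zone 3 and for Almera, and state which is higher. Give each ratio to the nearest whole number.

Zone 3: 66
Almera: 59
Higher: Zone 3

Zone 3: (915.0 + 2 251.0) / 4 782.0 × 100 = 3 166.0 / 4 782.0 × 100 = 66
Almera: (1 854.0 + 371.0) / 3 791.0 × 100 = 2 225.0 / 3 791.0 × 100 = 59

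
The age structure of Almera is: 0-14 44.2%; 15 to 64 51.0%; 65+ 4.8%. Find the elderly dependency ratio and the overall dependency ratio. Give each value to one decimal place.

Old-age dependency ratio: 9.4
Total dependency ratio: 96.1

Old-age dependency ratio = 4.8 / 51.0 × 100 = 9.4
Total dependency ratio = (44.2 + 4.8) / 51.0 × 100 = 49.0 / 51.0 × 100 = 96.1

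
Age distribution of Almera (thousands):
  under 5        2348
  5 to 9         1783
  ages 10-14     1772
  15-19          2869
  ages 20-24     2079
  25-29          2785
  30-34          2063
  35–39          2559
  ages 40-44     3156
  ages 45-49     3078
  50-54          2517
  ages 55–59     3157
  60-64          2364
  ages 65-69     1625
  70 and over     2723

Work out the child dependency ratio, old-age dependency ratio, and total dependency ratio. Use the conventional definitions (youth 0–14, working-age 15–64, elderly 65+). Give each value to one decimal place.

0–14: 2348 + 1783 + 1772 = 5903
15–64: 2869 + 2079 + 2785 + 2063 + 2559 + 3156 + 3078 + 2517 + 3157 + 2364 = 26627
65+: 1625 + 2723 = 4348
Youth dependency ratio = 5903 / 26627 × 100 = 22.2
Old-age dependency ratio = 4348 / 26627 × 100 = 16.3
Total dependency ratio = (5903 + 4348) / 26627 × 100 = 10251 / 26627 × 100 = 38.5

Youth dependency ratio: 22.2
Old-age dependency ratio: 16.3
Total dependency ratio: 38.5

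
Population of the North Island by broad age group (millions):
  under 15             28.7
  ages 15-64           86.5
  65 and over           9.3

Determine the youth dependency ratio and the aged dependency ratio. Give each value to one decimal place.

Youth dependency ratio = 28.7 / 86.5 × 100 = 33.2
Old-age dependency ratio = 9.3 / 86.5 × 100 = 10.8

Youth dependency ratio: 33.2
Old-age dependency ratio: 10.8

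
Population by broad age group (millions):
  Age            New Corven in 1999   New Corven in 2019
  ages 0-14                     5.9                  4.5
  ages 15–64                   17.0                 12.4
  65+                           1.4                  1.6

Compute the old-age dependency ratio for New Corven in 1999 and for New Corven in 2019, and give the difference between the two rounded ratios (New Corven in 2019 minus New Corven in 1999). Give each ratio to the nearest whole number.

New Corven in 1999: 1.4 / 17.0 × 100 = 8
New Corven in 2019: 1.6 / 12.4 × 100 = 13

New Corven in 1999: 8
New Corven in 2019: 13
Difference: +5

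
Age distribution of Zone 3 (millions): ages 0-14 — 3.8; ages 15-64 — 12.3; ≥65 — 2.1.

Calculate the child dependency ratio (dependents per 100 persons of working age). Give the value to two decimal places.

Youth dependency ratio: 30.89

Youth dependency ratio = 3.8 / 12.3 × 100 = 30.89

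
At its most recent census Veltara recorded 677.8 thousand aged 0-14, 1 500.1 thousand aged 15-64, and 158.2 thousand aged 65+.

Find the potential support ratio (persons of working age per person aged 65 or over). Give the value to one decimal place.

Potential support ratio = 1 500.1 / 158.2 = 9.5

Potential support ratio: 9.5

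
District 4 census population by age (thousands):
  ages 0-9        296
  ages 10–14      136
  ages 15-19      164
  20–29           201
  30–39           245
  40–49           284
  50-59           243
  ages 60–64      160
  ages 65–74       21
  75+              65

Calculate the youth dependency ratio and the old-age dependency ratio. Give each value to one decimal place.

Youth dependency ratio: 33.3
Old-age dependency ratio: 6.6

0–14: 296 + 136 = 432
15–64: 164 + 201 + 245 + 284 + 243 + 160 = 1,297
65+: 21 + 65 = 86
Youth dependency ratio = 432 / 1,297 × 100 = 33.3
Old-age dependency ratio = 86 / 1,297 × 100 = 6.6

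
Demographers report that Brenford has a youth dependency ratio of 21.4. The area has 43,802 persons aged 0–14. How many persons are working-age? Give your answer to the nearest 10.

Youth dependency ratio = youth / working-age × 100
21.4 = 43,802 / W × 100
⇒ 204,680

Working-age: 204,680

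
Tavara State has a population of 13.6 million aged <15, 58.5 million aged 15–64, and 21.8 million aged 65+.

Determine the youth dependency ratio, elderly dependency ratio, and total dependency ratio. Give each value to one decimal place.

Youth dependency ratio: 23.2
Old-age dependency ratio: 37.3
Total dependency ratio: 60.5

Youth dependency ratio = 13.6 / 58.5 × 100 = 23.2
Old-age dependency ratio = 21.8 / 58.5 × 100 = 37.3
Total dependency ratio = (13.6 + 21.8) / 58.5 × 100 = 35.4 / 58.5 × 100 = 60.5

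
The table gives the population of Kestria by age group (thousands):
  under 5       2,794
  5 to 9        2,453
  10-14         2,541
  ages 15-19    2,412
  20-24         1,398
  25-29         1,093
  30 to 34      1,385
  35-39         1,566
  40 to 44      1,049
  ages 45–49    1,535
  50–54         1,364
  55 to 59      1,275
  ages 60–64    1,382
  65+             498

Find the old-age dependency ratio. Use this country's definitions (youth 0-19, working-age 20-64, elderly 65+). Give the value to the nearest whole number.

Old-age dependency ratio: 4

0–19: 2,794 + 2,453 + 2,541 + 2,412 = 10,200
20–64: 1,398 + 1,093 + 1,385 + 1,566 + 1,049 + 1,535 + 1,364 + 1,275 + 1,382 = 12,047
65+: 498
Old-age dependency ratio = 498 / 12,047 × 100 = 4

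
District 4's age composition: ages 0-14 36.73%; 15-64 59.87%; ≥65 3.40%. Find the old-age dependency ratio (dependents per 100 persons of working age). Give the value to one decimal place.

Old-age dependency ratio: 5.7

Old-age dependency ratio = 3.40 / 59.87 × 100 = 5.7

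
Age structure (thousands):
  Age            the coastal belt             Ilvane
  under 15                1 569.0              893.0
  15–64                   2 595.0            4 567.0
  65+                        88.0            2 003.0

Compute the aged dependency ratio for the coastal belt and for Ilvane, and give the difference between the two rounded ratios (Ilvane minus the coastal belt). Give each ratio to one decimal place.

the coastal belt: 88.0 / 2 595.0 × 100 = 3.4
Ilvane: 2 003.0 / 4 567.0 × 100 = 43.9

the coastal belt: 3.4
Ilvane: 43.9
Difference: +40.5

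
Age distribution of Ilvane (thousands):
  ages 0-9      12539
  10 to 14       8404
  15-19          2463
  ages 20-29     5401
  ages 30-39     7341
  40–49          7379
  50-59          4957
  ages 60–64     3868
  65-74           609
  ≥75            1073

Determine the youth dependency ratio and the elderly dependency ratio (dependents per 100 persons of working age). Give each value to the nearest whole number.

0–14: 12539 + 8404 = 20943
15–64: 2463 + 5401 + 7341 + 7379 + 4957 + 3868 = 31409
65+: 609 + 1073 = 1682
Youth dependency ratio = 20943 / 31409 × 100 = 67
Old-age dependency ratio = 1682 / 31409 × 100 = 5

Youth dependency ratio: 67
Old-age dependency ratio: 5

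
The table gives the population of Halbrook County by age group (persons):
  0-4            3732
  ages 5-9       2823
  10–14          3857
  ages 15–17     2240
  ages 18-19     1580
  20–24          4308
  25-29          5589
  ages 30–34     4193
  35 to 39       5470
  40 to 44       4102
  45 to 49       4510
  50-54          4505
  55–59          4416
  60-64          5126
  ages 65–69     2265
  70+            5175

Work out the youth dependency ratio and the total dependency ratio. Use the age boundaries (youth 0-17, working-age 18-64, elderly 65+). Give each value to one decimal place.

Youth dependency ratio: 28.9
Total dependency ratio: 45.9

0–17: 3732 + 2823 + 3857 + 2240 = 12652
18–64: 1580 + 4308 + 5589 + 4193 + 5470 + 4102 + 4510 + 4505 + 4416 + 5126 = 43799
65+: 2265 + 5175 = 7440
Youth dependency ratio = 12652 / 43799 × 100 = 28.9
Total dependency ratio = (12652 + 7440) / 43799 × 100 = 20092 / 43799 × 100 = 45.9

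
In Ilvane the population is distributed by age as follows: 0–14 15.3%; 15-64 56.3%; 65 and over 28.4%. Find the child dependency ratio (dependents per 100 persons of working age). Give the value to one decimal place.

Youth dependency ratio: 27.2

Youth dependency ratio = 15.3 / 56.3 × 100 = 27.2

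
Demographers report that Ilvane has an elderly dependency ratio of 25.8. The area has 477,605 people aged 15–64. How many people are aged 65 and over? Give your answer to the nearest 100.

Aged 65 and over: 123,200

Old-age dependency ratio = elderly / working-age × 100
25.8 = E / 477,605 × 100
⇒ 123,200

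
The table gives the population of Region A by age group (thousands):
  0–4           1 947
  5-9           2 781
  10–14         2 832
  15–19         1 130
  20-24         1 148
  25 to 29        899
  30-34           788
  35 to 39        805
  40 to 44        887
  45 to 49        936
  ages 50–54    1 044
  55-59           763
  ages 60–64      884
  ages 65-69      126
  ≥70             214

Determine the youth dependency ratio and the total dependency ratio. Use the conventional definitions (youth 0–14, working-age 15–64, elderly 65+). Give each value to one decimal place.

Youth dependency ratio: 81.4
Total dependency ratio: 85.1

0–14: 1 947 + 2 781 + 2 832 = 7 560
15–64: 1 130 + 1 148 + 899 + 788 + 805 + 887 + 936 + 1 044 + 763 + 884 = 9 284
65+: 126 + 214 = 340
Youth dependency ratio = 7 560 / 9 284 × 100 = 81.4
Total dependency ratio = (7 560 + 340) / 9 284 × 100 = 7 900 / 9 284 × 100 = 85.1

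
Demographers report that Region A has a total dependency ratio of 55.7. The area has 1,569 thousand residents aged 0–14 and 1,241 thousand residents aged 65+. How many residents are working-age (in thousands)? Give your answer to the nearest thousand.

Working-age: 5,045

Total dependency ratio = (youth + elderly) / working-age × 100
55.7 = (1,569 + 1,241) / W × 100
⇒ 5,045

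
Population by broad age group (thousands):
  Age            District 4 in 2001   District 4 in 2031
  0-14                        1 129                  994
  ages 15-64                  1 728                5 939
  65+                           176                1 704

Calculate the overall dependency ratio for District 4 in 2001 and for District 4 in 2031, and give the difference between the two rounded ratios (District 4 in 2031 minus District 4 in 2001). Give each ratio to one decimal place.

District 4 in 2001: (1 129 + 176) / 1 728 × 100 = 1 305 / 1 728 × 100 = 75.5
District 4 in 2031: (994 + 1 704) / 5 939 × 100 = 2 698 / 5 939 × 100 = 45.4

District 4 in 2001: 75.5
District 4 in 2031: 45.4
Difference: -30.1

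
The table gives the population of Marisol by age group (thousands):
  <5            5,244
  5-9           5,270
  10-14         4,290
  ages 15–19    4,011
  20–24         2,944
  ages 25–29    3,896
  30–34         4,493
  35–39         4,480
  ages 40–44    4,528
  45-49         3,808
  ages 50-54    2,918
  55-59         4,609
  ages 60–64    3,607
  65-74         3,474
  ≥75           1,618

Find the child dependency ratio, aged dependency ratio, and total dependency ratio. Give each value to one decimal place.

Youth dependency ratio: 37.7
Old-age dependency ratio: 13.0
Total dependency ratio: 50.6

0–14: 5,244 + 5,270 + 4,290 = 14,804
15–64: 4,011 + 2,944 + 3,896 + 4,493 + 4,480 + 4,528 + 3,808 + 2,918 + 4,609 + 3,607 = 39,294
65+: 3,474 + 1,618 = 5,092
Youth dependency ratio = 14,804 / 39,294 × 100 = 37.7
Old-age dependency ratio = 5,092 / 39,294 × 100 = 13.0
Total dependency ratio = (14,804 + 5,092) / 39,294 × 100 = 19,896 / 39,294 × 100 = 50.6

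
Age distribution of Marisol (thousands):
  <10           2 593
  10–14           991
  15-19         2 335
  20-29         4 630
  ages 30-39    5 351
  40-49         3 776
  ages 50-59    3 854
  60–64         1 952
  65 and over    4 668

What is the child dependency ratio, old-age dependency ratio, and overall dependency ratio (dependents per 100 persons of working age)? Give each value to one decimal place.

Youth dependency ratio: 16.4
Old-age dependency ratio: 21.3
Total dependency ratio: 37.7

0–14: 2 593 + 991 = 3 584
15–64: 2 335 + 4 630 + 5 351 + 3 776 + 3 854 + 1 952 = 21 898
65+: 4 668
Youth dependency ratio = 3 584 / 21 898 × 100 = 16.4
Old-age dependency ratio = 4 668 / 21 898 × 100 = 21.3
Total dependency ratio = (3 584 + 4 668) / 21 898 × 100 = 8 252 / 21 898 × 100 = 37.7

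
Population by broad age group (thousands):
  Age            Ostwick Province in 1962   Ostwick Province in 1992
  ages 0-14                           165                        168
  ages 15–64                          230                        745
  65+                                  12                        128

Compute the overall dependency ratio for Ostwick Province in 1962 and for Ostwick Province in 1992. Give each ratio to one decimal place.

Ostwick Province in 1962: (165 + 12) / 230 × 100 = 177 / 230 × 100 = 77.0
Ostwick Province in 1992: (168 + 128) / 745 × 100 = 296 / 745 × 100 = 39.7

Ostwick Province in 1962: 77.0
Ostwick Province in 1992: 39.7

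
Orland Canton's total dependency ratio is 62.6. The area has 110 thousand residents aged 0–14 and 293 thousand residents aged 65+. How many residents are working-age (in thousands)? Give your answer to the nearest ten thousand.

Total dependency ratio = (youth + elderly) / working-age × 100
62.6 = (110 + 293) / W × 100
⇒ 640

Working-age: 640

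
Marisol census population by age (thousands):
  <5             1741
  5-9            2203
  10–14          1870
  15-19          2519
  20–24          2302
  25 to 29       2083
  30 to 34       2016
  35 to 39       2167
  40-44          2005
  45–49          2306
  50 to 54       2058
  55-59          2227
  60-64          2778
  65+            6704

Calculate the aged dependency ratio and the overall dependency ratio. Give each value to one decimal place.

Old-age dependency ratio: 29.8
Total dependency ratio: 55.7

0–14: 1741 + 2203 + 1870 = 5814
15–64: 2519 + 2302 + 2083 + 2016 + 2167 + 2005 + 2306 + 2058 + 2227 + 2778 = 22461
65+: 6704
Old-age dependency ratio = 6704 / 22461 × 100 = 29.8
Total dependency ratio = (5814 + 6704) / 22461 × 100 = 12518 / 22461 × 100 = 55.7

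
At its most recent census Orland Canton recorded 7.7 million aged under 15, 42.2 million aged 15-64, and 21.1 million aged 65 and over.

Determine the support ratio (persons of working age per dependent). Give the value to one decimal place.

Support ratio: 1.5

Support ratio = 42.2 / (7.7 + 21.1) = 42.2 / 28.8 = 1.5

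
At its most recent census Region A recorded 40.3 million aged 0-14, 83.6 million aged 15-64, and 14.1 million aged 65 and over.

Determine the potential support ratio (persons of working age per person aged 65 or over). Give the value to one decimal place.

Potential support ratio: 5.9

Potential support ratio = 83.6 / 14.1 = 5.9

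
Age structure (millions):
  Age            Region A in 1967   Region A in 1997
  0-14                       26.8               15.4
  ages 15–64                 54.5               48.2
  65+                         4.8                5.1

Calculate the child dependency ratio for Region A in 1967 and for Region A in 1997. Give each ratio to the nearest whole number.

Region A in 1967: 49
Region A in 1997: 32

Region A in 1967: 26.8 / 54.5 × 100 = 49
Region A in 1997: 15.4 / 48.2 × 100 = 32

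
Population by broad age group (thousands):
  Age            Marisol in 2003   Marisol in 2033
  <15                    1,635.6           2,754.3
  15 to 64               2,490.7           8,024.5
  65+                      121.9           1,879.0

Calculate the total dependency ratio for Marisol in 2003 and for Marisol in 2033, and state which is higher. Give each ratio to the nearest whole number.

Marisol in 2003: 71
Marisol in 2033: 58
Higher: Marisol in 2003

Marisol in 2003: (1,635.6 + 121.9) / 2,490.7 × 100 = 1,757.5 / 2,490.7 × 100 = 71
Marisol in 2033: (2,754.3 + 1,879.0) / 8,024.5 × 100 = 4,633.3 / 8,024.5 × 100 = 58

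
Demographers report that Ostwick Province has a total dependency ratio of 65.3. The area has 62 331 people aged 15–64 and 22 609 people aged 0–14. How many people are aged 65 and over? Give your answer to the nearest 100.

Aged 65 and over: 18 100

Total dependency ratio = (youth + elderly) / working-age × 100
65.3 = (22 609 + E) / 62 331 × 100
⇒ 18 100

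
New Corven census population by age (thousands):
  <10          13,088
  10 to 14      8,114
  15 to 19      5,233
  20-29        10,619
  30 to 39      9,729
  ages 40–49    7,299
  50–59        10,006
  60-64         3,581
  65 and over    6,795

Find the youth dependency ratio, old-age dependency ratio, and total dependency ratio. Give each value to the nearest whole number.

0–14: 13,088 + 8,114 = 21,202
15–64: 5,233 + 10,619 + 9,729 + 7,299 + 10,006 + 3,581 = 46,467
65+: 6,795
Youth dependency ratio = 21,202 / 46,467 × 100 = 46
Old-age dependency ratio = 6,795 / 46,467 × 100 = 15
Total dependency ratio = (21,202 + 6,795) / 46,467 × 100 = 27,997 / 46,467 × 100 = 60

Youth dependency ratio: 46
Old-age dependency ratio: 15
Total dependency ratio: 60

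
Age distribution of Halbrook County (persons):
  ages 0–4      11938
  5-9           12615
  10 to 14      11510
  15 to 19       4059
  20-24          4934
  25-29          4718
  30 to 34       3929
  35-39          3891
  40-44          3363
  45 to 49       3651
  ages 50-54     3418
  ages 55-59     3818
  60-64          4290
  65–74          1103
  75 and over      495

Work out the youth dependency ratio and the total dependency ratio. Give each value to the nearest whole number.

Youth dependency ratio: 90
Total dependency ratio: 94

0–14: 11938 + 12615 + 11510 = 36063
15–64: 4059 + 4934 + 4718 + 3929 + 3891 + 3363 + 3651 + 3418 + 3818 + 4290 = 40071
65+: 1103 + 495 = 1598
Youth dependency ratio = 36063 / 40071 × 100 = 90
Total dependency ratio = (36063 + 1598) / 40071 × 100 = 37661 / 40071 × 100 = 94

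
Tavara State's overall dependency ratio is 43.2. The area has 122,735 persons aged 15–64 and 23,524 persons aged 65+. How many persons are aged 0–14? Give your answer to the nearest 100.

Total dependency ratio = (youth + elderly) / working-age × 100
43.2 = (Y + 23,524) / 122,735 × 100
⇒ 29,500

Aged 0–14: 29,500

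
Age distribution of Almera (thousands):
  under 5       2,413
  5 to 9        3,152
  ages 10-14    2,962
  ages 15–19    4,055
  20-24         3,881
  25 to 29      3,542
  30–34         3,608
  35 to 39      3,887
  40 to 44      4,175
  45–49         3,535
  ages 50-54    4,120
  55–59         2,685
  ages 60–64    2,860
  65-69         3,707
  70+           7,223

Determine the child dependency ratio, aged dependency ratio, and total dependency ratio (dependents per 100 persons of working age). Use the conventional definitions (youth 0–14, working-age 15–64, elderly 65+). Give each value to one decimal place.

Youth dependency ratio: 23.5
Old-age dependency ratio: 30.1
Total dependency ratio: 53.5

0–14: 2,413 + 3,152 + 2,962 = 8,527
15–64: 4,055 + 3,881 + 3,542 + 3,608 + 3,887 + 4,175 + 3,535 + 4,120 + 2,685 + 2,860 = 36,348
65+: 3,707 + 7,223 = 10,930
Youth dependency ratio = 8,527 / 36,348 × 100 = 23.5
Old-age dependency ratio = 10,930 / 36,348 × 100 = 30.1
Total dependency ratio = (8,527 + 10,930) / 36,348 × 100 = 19,457 / 36,348 × 100 = 53.5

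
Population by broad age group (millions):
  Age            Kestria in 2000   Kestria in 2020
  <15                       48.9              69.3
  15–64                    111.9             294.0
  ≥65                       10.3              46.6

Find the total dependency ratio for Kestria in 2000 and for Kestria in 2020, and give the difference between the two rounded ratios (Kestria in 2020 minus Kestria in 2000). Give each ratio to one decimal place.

Kestria in 2000: (48.9 + 10.3) / 111.9 × 100 = 59.2 / 111.9 × 100 = 52.9
Kestria in 2020: (69.3 + 46.6) / 294.0 × 100 = 115.9 / 294.0 × 100 = 39.4

Kestria in 2000: 52.9
Kestria in 2020: 39.4
Difference: -13.5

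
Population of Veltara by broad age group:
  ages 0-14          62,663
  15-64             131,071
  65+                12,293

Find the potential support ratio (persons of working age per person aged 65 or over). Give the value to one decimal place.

Potential support ratio = 131,071 / 12,293 = 10.7

Potential support ratio: 10.7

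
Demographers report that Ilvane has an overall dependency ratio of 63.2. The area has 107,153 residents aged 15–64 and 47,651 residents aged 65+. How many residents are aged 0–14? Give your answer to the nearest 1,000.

Aged 0–14: 20,000

Total dependency ratio = (youth + elderly) / working-age × 100
63.2 = (Y + 47,651) / 107,153 × 100
⇒ 20,000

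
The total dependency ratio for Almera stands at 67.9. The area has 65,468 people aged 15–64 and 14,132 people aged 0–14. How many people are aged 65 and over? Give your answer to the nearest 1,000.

Aged 65 and over: 30,000

Total dependency ratio = (youth + elderly) / working-age × 100
67.9 = (14,132 + E) / 65,468 × 100
⇒ 30,000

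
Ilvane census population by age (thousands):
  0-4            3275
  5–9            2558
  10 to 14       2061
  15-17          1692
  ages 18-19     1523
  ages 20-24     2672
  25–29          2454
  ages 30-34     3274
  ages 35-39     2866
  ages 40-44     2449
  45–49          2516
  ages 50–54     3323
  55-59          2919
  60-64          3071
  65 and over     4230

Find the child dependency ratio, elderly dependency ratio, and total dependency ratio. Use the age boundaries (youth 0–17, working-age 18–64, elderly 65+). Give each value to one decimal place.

0–17: 3275 + 2558 + 2061 + 1692 = 9586
18–64: 1523 + 2672 + 2454 + 3274 + 2866 + 2449 + 2516 + 3323 + 2919 + 3071 = 27067
65+: 4230
Youth dependency ratio = 9586 / 27067 × 100 = 35.4
Old-age dependency ratio = 4230 / 27067 × 100 = 15.6
Total dependency ratio = (9586 + 4230) / 27067 × 100 = 13816 / 27067 × 100 = 51.0

Youth dependency ratio: 35.4
Old-age dependency ratio: 15.6
Total dependency ratio: 51.0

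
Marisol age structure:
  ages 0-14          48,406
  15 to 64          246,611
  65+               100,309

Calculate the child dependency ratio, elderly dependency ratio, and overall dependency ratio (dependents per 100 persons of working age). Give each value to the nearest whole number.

Youth dependency ratio = 48,406 / 246,611 × 100 = 20
Old-age dependency ratio = 100,309 / 246,611 × 100 = 41
Total dependency ratio = (48,406 + 100,309) / 246,611 × 100 = 148,715 / 246,611 × 100 = 60

Youth dependency ratio: 20
Old-age dependency ratio: 41
Total dependency ratio: 60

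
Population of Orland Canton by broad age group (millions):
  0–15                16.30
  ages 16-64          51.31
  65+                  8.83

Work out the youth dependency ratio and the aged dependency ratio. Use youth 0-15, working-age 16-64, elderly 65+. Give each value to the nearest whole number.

Youth dependency ratio = 16.30 / 51.31 × 100 = 32
Old-age dependency ratio = 8.83 / 51.31 × 100 = 17

Youth dependency ratio: 32
Old-age dependency ratio: 17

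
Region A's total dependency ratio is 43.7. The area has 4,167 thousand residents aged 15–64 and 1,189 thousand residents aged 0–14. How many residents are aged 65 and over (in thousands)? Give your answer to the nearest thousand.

Total dependency ratio = (youth + elderly) / working-age × 100
43.7 = (1,189 + E) / 4,167 × 100
⇒ 632

Aged 65 and over: 632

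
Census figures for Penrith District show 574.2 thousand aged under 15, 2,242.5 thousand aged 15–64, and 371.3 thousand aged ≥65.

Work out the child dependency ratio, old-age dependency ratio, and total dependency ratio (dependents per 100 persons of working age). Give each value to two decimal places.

Youth dependency ratio = 574.2 / 2,242.5 × 100 = 25.61
Old-age dependency ratio = 371.3 / 2,242.5 × 100 = 16.56
Total dependency ratio = (574.2 + 371.3) / 2,242.5 × 100 = 945.5 / 2,242.5 × 100 = 42.16

Youth dependency ratio: 25.61
Old-age dependency ratio: 16.56
Total dependency ratio: 42.16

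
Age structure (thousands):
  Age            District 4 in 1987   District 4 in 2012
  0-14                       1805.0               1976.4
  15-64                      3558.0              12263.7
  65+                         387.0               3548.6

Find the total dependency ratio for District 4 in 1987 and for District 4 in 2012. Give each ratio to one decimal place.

District 4 in 1987: (1805.0 + 387.0) / 3558.0 × 100 = 2192.0 / 3558.0 × 100 = 61.6
District 4 in 2012: (1976.4 + 3548.6) / 12263.7 × 100 = 5525.0 / 12263.7 × 100 = 45.1

District 4 in 1987: 61.6
District 4 in 2012: 45.1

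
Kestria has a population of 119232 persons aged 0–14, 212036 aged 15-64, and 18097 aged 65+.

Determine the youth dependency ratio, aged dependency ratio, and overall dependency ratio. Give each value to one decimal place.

Youth dependency ratio: 56.2
Old-age dependency ratio: 8.5
Total dependency ratio: 64.8

Youth dependency ratio = 119232 / 212036 × 100 = 56.2
Old-age dependency ratio = 18097 / 212036 × 100 = 8.5
Total dependency ratio = (119232 + 18097) / 212036 × 100 = 137329 / 212036 × 100 = 64.8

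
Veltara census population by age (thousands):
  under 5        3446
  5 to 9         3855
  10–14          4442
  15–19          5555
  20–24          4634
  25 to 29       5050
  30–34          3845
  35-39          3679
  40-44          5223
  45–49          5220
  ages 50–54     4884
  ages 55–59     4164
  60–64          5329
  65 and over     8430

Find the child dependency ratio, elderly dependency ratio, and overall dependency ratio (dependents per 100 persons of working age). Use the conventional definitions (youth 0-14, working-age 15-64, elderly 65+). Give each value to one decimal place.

0–14: 3446 + 3855 + 4442 = 11743
15–64: 5555 + 4634 + 5050 + 3845 + 3679 + 5223 + 5220 + 4884 + 4164 + 5329 = 47583
65+: 8430
Youth dependency ratio = 11743 / 47583 × 100 = 24.7
Old-age dependency ratio = 8430 / 47583 × 100 = 17.7
Total dependency ratio = (11743 + 8430) / 47583 × 100 = 20173 / 47583 × 100 = 42.4

Youth dependency ratio: 24.7
Old-age dependency ratio: 17.7
Total dependency ratio: 42.4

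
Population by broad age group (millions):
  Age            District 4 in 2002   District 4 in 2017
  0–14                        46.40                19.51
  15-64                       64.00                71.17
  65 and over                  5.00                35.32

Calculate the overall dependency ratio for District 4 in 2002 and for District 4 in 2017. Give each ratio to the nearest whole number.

District 4 in 2002: (46.40 + 5.00) / 64.00 × 100 = 51.40 / 64.00 × 100 = 80
District 4 in 2017: (19.51 + 35.32) / 71.17 × 100 = 54.83 / 71.17 × 100 = 77

District 4 in 2002: 80
District 4 in 2017: 77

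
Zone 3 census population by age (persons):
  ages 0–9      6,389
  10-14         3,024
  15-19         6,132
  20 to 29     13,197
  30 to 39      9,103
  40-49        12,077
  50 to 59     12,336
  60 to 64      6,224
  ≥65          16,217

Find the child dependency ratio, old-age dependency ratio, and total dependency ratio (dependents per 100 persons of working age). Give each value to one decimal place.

0–14: 6,389 + 3,024 = 9,413
15–64: 6,132 + 13,197 + 9,103 + 12,077 + 12,336 + 6,224 = 59,069
65+: 16,217
Youth dependency ratio = 9,413 / 59,069 × 100 = 15.9
Old-age dependency ratio = 16,217 / 59,069 × 100 = 27.5
Total dependency ratio = (9,413 + 16,217) / 59,069 × 100 = 25,630 / 59,069 × 100 = 43.4

Youth dependency ratio: 15.9
Old-age dependency ratio: 27.5
Total dependency ratio: 43.4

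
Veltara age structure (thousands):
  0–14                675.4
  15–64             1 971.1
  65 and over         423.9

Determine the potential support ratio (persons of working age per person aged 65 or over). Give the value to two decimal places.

Potential support ratio = 1 971.1 / 423.9 = 4.65

Potential support ratio: 4.65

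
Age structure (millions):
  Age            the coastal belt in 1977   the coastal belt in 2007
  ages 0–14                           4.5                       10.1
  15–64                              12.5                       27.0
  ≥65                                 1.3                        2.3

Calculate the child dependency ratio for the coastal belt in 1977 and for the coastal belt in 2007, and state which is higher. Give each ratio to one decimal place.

the coastal belt in 1977: 36.0
the coastal belt in 2007: 37.4
Higher: the coastal belt in 2007

the coastal belt in 1977: 4.5 / 12.5 × 100 = 36.0
the coastal belt in 2007: 10.1 / 27.0 × 100 = 37.4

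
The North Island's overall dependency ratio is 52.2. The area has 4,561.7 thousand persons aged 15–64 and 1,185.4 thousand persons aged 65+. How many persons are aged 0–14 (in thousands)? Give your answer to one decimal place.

Aged 0–14: 1,195.8

Total dependency ratio = (youth + elderly) / working-age × 100
52.2 = (Y + 1,185.4) / 4,561.7 × 100
⇒ 1,195.8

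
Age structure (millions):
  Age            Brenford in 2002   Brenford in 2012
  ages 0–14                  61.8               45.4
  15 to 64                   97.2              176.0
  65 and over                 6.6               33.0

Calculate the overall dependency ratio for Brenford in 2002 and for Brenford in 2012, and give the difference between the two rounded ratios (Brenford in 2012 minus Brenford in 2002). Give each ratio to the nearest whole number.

Brenford in 2002: (61.8 + 6.6) / 97.2 × 100 = 68.4 / 97.2 × 100 = 70
Brenford in 2012: (45.4 + 33.0) / 176.0 × 100 = 78.4 / 176.0 × 100 = 45

Brenford in 2002: 70
Brenford in 2012: 45
Difference: -25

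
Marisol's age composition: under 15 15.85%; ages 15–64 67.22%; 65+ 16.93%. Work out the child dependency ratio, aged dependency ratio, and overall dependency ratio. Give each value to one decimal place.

Youth dependency ratio: 23.6
Old-age dependency ratio: 25.2
Total dependency ratio: 48.8

Youth dependency ratio = 15.85 / 67.22 × 100 = 23.6
Old-age dependency ratio = 16.93 / 67.22 × 100 = 25.2
Total dependency ratio = (15.85 + 16.93) / 67.22 × 100 = 32.78 / 67.22 × 100 = 48.8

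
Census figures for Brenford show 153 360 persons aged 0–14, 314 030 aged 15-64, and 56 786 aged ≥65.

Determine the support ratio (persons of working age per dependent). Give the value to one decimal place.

Support ratio = 314 030 / (153 360 + 56 786) = 314 030 / 210 146 = 1.5

Support ratio: 1.5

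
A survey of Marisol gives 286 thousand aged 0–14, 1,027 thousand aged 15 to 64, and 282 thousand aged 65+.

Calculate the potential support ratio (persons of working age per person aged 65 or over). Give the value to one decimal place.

Potential support ratio = 1,027 / 282 = 3.6

Potential support ratio: 3.6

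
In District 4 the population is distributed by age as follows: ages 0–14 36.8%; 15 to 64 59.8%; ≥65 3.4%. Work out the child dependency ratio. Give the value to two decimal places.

Youth dependency ratio: 61.54

Youth dependency ratio = 36.8 / 59.8 × 100 = 61.54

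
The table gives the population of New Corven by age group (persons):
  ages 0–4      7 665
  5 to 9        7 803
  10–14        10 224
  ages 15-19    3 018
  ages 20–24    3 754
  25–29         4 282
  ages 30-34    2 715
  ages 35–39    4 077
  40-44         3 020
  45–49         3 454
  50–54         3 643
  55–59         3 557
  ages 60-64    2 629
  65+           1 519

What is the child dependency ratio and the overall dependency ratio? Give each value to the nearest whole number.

0–14: 7 665 + 7 803 + 10 224 = 25 692
15–64: 3 018 + 3 754 + 4 282 + 2 715 + 4 077 + 3 020 + 3 454 + 3 643 + 3 557 + 2 629 = 34 149
65+: 1 519
Youth dependency ratio = 25 692 / 34 149 × 100 = 75
Total dependency ratio = (25 692 + 1 519) / 34 149 × 100 = 27 211 / 34 149 × 100 = 80

Youth dependency ratio: 75
Total dependency ratio: 80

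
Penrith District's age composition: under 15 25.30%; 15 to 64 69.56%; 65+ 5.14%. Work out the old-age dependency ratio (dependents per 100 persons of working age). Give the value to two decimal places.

Old-age dependency ratio: 7.39

Old-age dependency ratio = 5.14 / 69.56 × 100 = 7.39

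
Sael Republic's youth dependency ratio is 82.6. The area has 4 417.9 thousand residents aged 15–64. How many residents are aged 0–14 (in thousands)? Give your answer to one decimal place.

Aged 0–14: 3 649.2

Youth dependency ratio = youth / working-age × 100
82.6 = Y / 4 417.9 × 100
⇒ 3 649.2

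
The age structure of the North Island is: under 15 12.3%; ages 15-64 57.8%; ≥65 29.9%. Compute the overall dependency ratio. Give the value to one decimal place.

Total dependency ratio = (12.3 + 29.9) / 57.8 × 100 = 42.2 / 57.8 × 100 = 73.0

Total dependency ratio: 73.0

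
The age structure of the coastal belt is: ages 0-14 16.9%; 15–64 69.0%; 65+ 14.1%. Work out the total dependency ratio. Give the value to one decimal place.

Total dependency ratio: 44.9

Total dependency ratio = (16.9 + 14.1) / 69.0 × 100 = 31.0 / 69.0 × 100 = 44.9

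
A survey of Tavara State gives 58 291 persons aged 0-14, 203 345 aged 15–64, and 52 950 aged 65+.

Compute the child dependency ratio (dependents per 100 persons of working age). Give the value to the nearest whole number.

Youth dependency ratio = 58 291 / 203 345 × 100 = 29

Youth dependency ratio: 29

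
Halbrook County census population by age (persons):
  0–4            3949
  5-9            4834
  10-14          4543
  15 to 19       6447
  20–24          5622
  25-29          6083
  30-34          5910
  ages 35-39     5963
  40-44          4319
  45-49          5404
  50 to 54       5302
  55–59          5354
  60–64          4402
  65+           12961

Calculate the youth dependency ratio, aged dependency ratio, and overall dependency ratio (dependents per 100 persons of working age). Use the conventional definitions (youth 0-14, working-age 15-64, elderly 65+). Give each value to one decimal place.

0–14: 3949 + 4834 + 4543 = 13326
15–64: 6447 + 5622 + 6083 + 5910 + 5963 + 4319 + 5404 + 5302 + 5354 + 4402 = 54806
65+: 12961
Youth dependency ratio = 13326 / 54806 × 100 = 24.3
Old-age dependency ratio = 12961 / 54806 × 100 = 23.6
Total dependency ratio = (13326 + 12961) / 54806 × 100 = 26287 / 54806 × 100 = 48.0

Youth dependency ratio: 24.3
Old-age dependency ratio: 23.6
Total dependency ratio: 48.0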